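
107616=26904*4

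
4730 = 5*946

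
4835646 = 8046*601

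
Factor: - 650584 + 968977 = 318393 = 3^2*17^1*2081^1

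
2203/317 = 6  +  301/317=6.95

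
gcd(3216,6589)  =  1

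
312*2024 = 631488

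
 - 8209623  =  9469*( - 867) 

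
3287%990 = 317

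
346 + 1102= 1448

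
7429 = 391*19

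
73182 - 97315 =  - 24133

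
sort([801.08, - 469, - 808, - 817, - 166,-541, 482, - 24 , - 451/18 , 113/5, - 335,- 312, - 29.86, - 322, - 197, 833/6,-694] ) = [ - 817,-808, - 694, -541, - 469, - 335, - 322,- 312,-197, - 166,-29.86,- 451/18, - 24, 113/5 , 833/6,482,801.08 ]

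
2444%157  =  89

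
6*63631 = 381786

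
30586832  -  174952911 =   -  144366079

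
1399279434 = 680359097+718920337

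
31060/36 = 7765/9 = 862.78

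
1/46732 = 1/46732 = 0.00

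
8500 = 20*425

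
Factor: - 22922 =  - 2^1*73^1*157^1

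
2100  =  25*84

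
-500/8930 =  - 1  +  843/893 = - 0.06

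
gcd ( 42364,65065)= 7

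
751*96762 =72668262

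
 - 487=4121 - 4608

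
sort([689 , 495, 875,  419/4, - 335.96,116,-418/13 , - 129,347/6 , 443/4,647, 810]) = [ - 335.96, - 129, -418/13, 347/6, 419/4,443/4,116, 495,647,689, 810, 875]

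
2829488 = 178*15896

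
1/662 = 1/662 =0.00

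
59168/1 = 59168 = 59168.00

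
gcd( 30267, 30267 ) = 30267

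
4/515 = 4/515=0.01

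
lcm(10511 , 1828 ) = 42044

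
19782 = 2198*9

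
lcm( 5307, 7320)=212280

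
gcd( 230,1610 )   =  230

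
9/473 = 9/473 = 0.02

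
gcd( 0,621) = 621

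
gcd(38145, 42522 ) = 3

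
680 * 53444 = 36341920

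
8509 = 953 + 7556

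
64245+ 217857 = 282102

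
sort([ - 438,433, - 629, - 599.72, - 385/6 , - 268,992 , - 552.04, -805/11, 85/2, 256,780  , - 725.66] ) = [ - 725.66, - 629, - 599.72, - 552.04, - 438, - 268, - 805/11, - 385/6, 85/2, 256, 433, 780, 992]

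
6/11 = 6/11 = 0.55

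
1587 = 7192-5605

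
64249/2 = 32124+1/2 = 32124.50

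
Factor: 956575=5^2*83^1*461^1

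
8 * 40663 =325304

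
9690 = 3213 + 6477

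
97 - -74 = 171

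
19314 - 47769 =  - 28455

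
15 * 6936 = 104040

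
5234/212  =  24  +  73/106=24.69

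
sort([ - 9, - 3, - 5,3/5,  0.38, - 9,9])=[ - 9,-9,-5, - 3,0.38, 3/5,9]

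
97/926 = 97/926 =0.10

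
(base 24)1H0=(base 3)1100110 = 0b1111011000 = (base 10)984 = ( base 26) 1BM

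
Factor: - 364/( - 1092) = 3^ ( - 1 ) = 1/3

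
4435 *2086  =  9251410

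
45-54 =-9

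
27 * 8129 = 219483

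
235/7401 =235/7401 = 0.03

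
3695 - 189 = 3506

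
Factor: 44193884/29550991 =2^2*7^2*457^(-1)*64663^ ( - 1 )*225479^1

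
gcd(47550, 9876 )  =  6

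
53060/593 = 89 + 283/593 = 89.48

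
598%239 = 120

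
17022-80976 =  - 63954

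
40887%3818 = 2707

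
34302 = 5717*6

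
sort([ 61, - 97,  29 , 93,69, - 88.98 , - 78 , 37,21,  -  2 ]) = [ - 97, - 88.98, - 78, - 2,21,  29,37,61 , 69 , 93 ]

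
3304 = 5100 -1796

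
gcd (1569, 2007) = 3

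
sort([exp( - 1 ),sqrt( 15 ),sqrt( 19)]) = [exp( - 1) , sqrt(15),sqrt( 19) ]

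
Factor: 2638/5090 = 1319/2545 = 5^( - 1)*509^ (  -  1) * 1319^1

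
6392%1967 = 491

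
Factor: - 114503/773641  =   - 11^( - 1)*53^( - 1 )*67^1*1327^( - 1) * 1709^1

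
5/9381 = 5/9381=0.00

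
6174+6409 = 12583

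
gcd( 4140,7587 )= 9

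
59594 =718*83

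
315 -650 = -335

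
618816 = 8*77352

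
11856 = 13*912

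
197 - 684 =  - 487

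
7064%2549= 1966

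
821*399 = 327579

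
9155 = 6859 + 2296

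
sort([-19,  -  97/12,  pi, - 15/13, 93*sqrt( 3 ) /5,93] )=[-19,  -  97/12, - 15/13 , pi,93*sqrt(3) /5, 93]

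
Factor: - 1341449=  - 1341449^1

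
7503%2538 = 2427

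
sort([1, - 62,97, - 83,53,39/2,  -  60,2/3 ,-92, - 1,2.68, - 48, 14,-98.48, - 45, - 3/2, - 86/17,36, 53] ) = [ - 98.48, - 92,  -  83 ,  -  62 ,-60,-48, - 45, - 86/17, - 3/2, - 1, 2/3,1, 2.68, 14,39/2,36  ,  53, 53 , 97 ] 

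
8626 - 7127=1499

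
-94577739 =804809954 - 899387693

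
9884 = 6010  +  3874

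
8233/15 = 8233/15 = 548.87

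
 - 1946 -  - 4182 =2236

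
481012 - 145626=335386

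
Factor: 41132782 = 2^1*20566391^1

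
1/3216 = 1/3216 = 0.00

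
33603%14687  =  4229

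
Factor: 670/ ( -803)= - 2^1*5^1*11^(- 1 )*67^1*73^(  -  1)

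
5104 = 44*116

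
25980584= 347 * 74872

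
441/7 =63 =63.00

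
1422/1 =1422 = 1422.00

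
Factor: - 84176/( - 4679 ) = 2^4*4679^ ( - 1 )*5261^1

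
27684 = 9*3076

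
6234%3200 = 3034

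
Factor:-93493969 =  - 93493969^1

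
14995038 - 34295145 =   -  19300107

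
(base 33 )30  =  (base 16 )63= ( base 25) 3O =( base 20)4J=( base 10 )99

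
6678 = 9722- 3044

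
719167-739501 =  - 20334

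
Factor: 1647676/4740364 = 827^( - 1 )*1433^(-1 )*  411919^1 = 411919/1185091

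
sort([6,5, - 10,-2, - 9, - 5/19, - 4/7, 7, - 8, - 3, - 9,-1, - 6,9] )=[ - 10, - 9, - 9, - 8, - 6, - 3, - 2, - 1, - 4/7, - 5/19 , 5,6, 7,9] 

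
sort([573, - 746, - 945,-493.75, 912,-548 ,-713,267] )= [ - 945,  -  746, - 713, - 548,  -  493.75,267,573,912 ]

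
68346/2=34173  =  34173.00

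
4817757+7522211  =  12339968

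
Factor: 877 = 877^1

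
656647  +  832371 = 1489018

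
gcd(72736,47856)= 16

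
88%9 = 7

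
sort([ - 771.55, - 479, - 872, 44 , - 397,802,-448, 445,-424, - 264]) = [ - 872, - 771.55,- 479, - 448,-424, - 397, -264, 44,445, 802]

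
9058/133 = 1294/19 = 68.11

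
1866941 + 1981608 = 3848549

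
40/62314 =20/31157 = 0.00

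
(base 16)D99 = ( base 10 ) 3481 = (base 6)24041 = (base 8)6631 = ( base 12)2021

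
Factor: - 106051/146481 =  - 341/471 = -  3^( - 1 )*11^1* 31^1 * 157^( - 1 ) 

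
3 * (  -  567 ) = - 1701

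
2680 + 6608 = 9288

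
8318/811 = 10 + 208/811 = 10.26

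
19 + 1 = 20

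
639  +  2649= 3288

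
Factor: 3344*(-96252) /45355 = - 2^6*3^1*5^( - 1 ) *11^1*13^1*19^1*47^( - 1)*193^( - 1 )*617^1 = - 321866688/45355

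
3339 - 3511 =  - 172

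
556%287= 269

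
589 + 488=1077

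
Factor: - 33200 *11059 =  - 367158800 = - 2^4 * 5^2*83^1*11059^1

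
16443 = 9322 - -7121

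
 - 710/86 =-355/43 = -8.26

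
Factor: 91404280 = 2^3*5^1 * 11^1*293^1*709^1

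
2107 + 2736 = 4843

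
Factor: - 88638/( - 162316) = 2^ ( -1)*3^1*7^ (  -  1) * 31^( - 1 ) *79^1 =237/434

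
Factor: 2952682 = 2^1*743^1*1987^1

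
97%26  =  19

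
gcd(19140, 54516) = 132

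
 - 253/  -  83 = 253/83 = 3.05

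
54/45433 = 54/45433 = 0.00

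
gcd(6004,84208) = 76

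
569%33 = 8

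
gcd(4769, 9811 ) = 1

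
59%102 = 59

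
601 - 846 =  - 245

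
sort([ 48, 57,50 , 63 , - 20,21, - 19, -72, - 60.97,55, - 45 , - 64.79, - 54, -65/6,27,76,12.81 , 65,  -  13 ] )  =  [  -  72, - 64.79, - 60.97, - 54,-45, - 20 , - 19,-13, -65/6,12.81, 21,27,  48,50, 55, 57,63 , 65,76] 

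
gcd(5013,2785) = 557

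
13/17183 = 13/17183 =0.00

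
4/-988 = -1/247 = -  0.00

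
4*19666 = 78664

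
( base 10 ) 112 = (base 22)52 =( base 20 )5c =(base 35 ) 37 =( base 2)1110000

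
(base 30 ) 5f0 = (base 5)124300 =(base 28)68m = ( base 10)4950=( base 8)11526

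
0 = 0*22693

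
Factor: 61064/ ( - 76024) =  - 449/559  =  - 13^( -1 )*43^( - 1 )*449^1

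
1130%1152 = 1130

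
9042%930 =672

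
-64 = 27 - 91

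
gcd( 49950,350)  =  50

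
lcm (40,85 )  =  680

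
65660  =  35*1876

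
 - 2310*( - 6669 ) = 15405390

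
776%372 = 32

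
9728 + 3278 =13006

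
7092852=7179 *988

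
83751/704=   118 + 679/704=118.96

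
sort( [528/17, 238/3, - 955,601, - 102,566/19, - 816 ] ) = [ - 955, - 816, - 102 , 566/19,528/17,238/3, 601 ]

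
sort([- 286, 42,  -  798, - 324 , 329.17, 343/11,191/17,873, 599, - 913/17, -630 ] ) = [ - 798, - 630,  -  324,-286, -913/17,191/17,343/11,  42,329.17 , 599,873] 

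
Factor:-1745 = - 5^1*349^1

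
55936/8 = 6992 = 6992.00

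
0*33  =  0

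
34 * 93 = 3162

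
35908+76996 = 112904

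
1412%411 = 179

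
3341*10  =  33410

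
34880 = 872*40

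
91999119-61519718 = 30479401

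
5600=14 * 400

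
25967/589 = 44 + 51/589  =  44.09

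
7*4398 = 30786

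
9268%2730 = 1078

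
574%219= 136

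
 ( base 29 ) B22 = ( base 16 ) 245f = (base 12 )547B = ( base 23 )hdj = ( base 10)9311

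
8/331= 8/331 = 0.02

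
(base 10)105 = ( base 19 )5a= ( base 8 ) 151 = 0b1101001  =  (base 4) 1221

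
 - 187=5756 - 5943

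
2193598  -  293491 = 1900107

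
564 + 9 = 573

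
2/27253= 2/27253 = 0.00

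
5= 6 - 1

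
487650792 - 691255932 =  - 203605140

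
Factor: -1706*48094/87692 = -20512091/21923 = -11^( - 1) * 139^1*173^1*853^1*1993^( - 1 )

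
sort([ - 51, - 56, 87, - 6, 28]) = [ - 56, - 51, - 6, 28, 87 ]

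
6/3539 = 6/3539 = 0.00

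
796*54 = 42984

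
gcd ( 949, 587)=1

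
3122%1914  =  1208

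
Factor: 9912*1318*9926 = 2^5 * 3^1*7^2 * 59^1 * 659^1*709^1 = 129673422816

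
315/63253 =315/63253 = 0.00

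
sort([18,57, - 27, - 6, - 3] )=[ - 27, - 6, - 3,18, 57] 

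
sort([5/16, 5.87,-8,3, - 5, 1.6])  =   [ - 8, - 5 , 5/16, 1.6,3, 5.87]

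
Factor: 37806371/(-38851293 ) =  - 3^( - 1)*13^( - 1 )*19^1*317^1*6277^1 *996187^(- 1 )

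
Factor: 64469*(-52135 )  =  -5^1*23^1*2803^1*10427^1 = -  3361091315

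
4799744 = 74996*64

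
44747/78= 573 + 53/78 = 573.68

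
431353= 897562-466209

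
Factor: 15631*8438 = 2^1*7^2*11^1*29^1 * 4219^1=131894378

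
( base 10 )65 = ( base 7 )122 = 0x41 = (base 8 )101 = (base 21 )32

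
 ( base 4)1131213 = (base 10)5991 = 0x1767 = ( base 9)8186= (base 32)5R7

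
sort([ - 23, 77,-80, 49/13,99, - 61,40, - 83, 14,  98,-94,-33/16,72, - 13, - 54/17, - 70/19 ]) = [ - 94, - 83, - 80, - 61, - 23, - 13 , - 70/19, - 54/17, - 33/16,49/13, 14, 40,72, 77, 98, 99] 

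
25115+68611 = 93726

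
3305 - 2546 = 759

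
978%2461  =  978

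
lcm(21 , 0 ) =0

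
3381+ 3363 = 6744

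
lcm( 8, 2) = 8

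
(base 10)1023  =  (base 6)4423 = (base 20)2B3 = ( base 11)850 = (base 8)1777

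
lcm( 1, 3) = 3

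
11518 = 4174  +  7344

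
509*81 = 41229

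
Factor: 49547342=2^1*13^1*1905667^1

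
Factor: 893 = 19^1*47^1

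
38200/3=12733 + 1/3 = 12733.33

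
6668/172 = 1667/43  =  38.77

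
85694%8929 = 5333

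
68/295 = 68/295 = 0.23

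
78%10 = 8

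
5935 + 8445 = 14380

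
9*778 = 7002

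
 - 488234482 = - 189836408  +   -298398074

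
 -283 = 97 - 380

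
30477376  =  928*32842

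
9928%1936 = 248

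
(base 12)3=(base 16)3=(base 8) 3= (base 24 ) 3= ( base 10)3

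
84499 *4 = 337996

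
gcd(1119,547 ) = 1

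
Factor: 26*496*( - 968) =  - 12483328 = - 2^8*11^2*13^1 * 31^1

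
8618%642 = 272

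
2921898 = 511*5718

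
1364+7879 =9243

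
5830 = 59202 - 53372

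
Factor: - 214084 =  - 2^2*13^1*23^1*179^1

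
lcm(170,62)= 5270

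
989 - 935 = 54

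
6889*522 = 3596058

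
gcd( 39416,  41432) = 8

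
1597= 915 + 682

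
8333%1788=1181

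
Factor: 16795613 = 461^1 * 36433^1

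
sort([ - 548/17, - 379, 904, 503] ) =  [ - 379, - 548/17,503, 904]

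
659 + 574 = 1233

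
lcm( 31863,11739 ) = 223041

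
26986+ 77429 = 104415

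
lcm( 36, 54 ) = 108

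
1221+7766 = 8987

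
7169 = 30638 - 23469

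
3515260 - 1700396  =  1814864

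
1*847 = 847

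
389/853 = 389/853 = 0.46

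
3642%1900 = 1742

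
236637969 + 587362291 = 824000260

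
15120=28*540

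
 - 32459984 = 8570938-41030922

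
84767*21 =1780107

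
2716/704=3+151/176 = 3.86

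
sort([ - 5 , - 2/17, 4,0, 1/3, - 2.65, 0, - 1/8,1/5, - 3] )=[ - 5, - 3, - 2.65, - 1/8, - 2/17, 0, 0, 1/5, 1/3 , 4 ]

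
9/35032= 9/35032= 0.00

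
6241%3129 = 3112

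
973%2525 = 973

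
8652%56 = 28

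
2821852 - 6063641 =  - 3241789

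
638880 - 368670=270210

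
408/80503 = 408/80503 = 0.01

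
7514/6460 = 221/190 = 1.16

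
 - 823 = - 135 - 688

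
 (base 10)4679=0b1001001000111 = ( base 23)8ja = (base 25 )7c4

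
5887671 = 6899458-1011787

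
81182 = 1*81182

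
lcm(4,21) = 84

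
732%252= 228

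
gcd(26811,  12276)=9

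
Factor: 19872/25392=18/23 = 2^1*3^2*23^( - 1) 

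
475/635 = 95/127= 0.75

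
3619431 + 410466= 4029897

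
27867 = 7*3981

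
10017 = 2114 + 7903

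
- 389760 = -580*672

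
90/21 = 4 + 2/7 = 4.29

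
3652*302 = 1102904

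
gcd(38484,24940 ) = 4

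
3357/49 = 68+ 25/49=68.51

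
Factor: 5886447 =3^1 *7^1*19^1*14753^1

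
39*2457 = 95823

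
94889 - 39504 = 55385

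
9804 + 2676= 12480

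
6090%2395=1300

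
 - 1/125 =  - 1/125 =- 0.01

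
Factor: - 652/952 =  - 2^( - 1 )*7^( - 1 )*17^( - 1)*163^1=- 163/238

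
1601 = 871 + 730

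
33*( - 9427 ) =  - 311091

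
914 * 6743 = 6163102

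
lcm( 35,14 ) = 70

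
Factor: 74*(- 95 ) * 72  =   - 506160 = - 2^4*3^2* 5^1 * 19^1 * 37^1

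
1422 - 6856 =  - 5434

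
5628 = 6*938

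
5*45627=228135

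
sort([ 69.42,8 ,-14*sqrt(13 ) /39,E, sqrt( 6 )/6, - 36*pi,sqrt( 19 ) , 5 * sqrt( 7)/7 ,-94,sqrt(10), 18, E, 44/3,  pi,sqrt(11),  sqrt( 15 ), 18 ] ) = [ - 36*pi, - 94 , - 14*sqrt(13 )/39 , sqrt( 6)/6, 5*sqrt( 7 ) /7, E,E,  pi,sqrt( 10),sqrt( 11 ),sqrt( 15), sqrt (19 ), 8, 44/3,18,  18,69.42]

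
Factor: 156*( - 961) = -2^2 * 3^1*13^1*31^2 = -149916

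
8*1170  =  9360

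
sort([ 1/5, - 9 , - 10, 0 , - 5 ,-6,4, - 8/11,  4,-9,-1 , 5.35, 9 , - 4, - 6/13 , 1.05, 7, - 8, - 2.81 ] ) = [-10 , - 9,-9,-8 , - 6, - 5, - 4, -2.81,-1,  -  8/11,-6/13,0,1/5, 1.05, 4,  4, 5.35,7 , 9] 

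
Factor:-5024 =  - 2^5*157^1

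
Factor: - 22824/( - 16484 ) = 18/13 = 2^1*3^2*13^( - 1)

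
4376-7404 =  - 3028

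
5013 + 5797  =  10810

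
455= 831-376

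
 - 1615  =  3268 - 4883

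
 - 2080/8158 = - 1040/4079=- 0.25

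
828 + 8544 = 9372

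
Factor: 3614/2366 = 139/91 = 7^( - 1)*13^( -1)*139^1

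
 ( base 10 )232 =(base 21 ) b1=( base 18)CG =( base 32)78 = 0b11101000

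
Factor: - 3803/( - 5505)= 3^( - 1)*5^( - 1 )*367^(  -  1 )*3803^1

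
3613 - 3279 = 334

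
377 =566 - 189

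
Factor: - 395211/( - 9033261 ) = 131737/3011087 =103^1*107^(-2 )*263^( - 1)*1279^1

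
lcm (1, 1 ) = 1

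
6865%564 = 97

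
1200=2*600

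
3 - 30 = -27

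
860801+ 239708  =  1100509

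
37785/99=1145/3= 381.67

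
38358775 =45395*845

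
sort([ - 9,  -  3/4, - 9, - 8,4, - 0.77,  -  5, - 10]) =[ - 10, - 9,-9, - 8, - 5, -0.77,  -  3/4,4]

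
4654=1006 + 3648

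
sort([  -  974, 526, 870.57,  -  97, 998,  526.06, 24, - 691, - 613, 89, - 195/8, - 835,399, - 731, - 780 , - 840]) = [ - 974, - 840,- 835, - 780, - 731,-691, - 613, - 97, - 195/8, 24, 89,399,526,526.06, 870.57,998] 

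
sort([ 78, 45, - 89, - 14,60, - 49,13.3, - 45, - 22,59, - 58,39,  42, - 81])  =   [ - 89, - 81,-58, - 49,-45, -22, - 14  ,  13.3 , 39,42,45,59,  60,78 ]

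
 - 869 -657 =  - 1526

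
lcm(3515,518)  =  49210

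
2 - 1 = 1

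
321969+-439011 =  - 117042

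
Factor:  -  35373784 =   -  2^3* 4421723^1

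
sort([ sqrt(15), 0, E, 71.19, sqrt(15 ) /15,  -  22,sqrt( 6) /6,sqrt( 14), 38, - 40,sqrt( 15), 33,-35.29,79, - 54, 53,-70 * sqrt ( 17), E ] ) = [ - 70*sqrt( 17), - 54, - 40,-35.29, - 22,0, sqrt( 15)/15, sqrt ( 6 )/6, E,E,sqrt( 14),sqrt( 15) , sqrt( 15 ),33,38, 53,  71.19,79]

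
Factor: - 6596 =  - 2^2*17^1*97^1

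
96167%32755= 30657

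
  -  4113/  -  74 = 4113/74 = 55.58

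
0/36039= 0 = 0.00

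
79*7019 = 554501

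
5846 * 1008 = 5892768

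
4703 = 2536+2167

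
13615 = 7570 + 6045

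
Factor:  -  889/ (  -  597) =3^( -1)*7^1* 127^1*199^ ( - 1) 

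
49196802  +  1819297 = 51016099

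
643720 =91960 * 7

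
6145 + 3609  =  9754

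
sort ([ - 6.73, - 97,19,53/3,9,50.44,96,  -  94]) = [ - 97,-94, - 6.73,9,53/3,19,50.44, 96] 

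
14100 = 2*7050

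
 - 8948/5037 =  - 8948/5037 =-1.78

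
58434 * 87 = 5083758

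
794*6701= 5320594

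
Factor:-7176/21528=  - 3^( - 1 ) = -1/3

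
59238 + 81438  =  140676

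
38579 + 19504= 58083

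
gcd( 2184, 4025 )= 7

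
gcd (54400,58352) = 16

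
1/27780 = 1/27780= 0.00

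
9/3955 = 9/3955=0.00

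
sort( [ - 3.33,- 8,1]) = [ - 8 , - 3.33 , 1]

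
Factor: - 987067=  - 987067^1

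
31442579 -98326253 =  - 66883674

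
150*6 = 900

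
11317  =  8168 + 3149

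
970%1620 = 970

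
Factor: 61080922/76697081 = 2^1*7^1*17^(-1 )*811^( - 1)*5563^(-1)*4362923^1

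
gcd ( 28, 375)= 1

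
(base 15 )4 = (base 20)4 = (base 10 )4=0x4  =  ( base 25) 4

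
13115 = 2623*5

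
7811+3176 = 10987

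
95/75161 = 95/75161 = 0.00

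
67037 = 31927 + 35110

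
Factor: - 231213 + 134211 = - 2^1 * 3^2*17^1*317^1 = - 97002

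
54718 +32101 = 86819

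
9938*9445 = 93864410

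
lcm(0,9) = 0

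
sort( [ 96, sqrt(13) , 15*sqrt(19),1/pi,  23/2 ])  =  [1/pi,  sqrt(13),  23/2, 15*sqrt(19 ),96 ]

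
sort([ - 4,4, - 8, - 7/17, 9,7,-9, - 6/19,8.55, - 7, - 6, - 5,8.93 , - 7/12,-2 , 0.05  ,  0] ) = [  -  9, - 8, - 7, - 6 , - 5, - 4, - 2, - 7/12, - 7/17, - 6/19,0, 0.05,4 , 7,8.55,  8.93, 9 ] 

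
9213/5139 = 1 + 1358/1713= 1.79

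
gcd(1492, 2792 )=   4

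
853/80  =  853/80=   10.66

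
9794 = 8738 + 1056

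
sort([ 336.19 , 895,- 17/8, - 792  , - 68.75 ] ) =[ - 792, - 68.75 , -17/8,336.19, 895]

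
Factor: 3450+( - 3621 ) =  - 3^2* 19^1  =  - 171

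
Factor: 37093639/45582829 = 11^3*29^1*31^2* 45582829^(-1)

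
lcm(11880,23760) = 23760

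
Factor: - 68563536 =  - 2^4*3^1*241^1*5927^1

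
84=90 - 6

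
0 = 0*322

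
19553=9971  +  9582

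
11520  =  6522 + 4998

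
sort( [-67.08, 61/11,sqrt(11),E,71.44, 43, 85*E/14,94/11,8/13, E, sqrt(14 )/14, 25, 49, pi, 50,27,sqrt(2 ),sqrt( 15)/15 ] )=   [ - 67.08, sqrt(15)/15, sqrt(14) /14, 8/13, sqrt(2) , E , E , pi, sqrt(11 ), 61/11 , 94/11, 85*E/14,25 , 27, 43, 49,  50, 71.44]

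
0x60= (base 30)36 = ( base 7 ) 165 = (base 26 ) 3i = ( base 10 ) 96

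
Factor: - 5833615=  - 5^1*1166723^1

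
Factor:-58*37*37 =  - 79402 = - 2^1*29^1*37^2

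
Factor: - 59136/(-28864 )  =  2^2*3^1*7^1 * 41^ ( - 1 ) = 84/41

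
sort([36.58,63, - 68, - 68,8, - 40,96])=[-68, - 68, - 40,  8, 36.58,63,96] 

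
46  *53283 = 2451018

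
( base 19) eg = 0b100011010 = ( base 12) 1b6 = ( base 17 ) GA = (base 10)282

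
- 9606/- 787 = 12+162/787 = 12.21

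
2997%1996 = 1001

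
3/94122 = 1/31374 =0.00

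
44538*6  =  267228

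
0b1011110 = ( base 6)234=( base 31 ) 31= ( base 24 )3m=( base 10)94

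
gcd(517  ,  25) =1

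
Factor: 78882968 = 2^3*107^1 * 92153^1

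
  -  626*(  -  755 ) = 472630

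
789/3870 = 263/1290 = 0.20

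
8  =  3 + 5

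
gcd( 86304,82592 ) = 928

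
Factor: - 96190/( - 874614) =3^(  -  1 ) *5^1 * 13^( - 1) *9619^1*11213^( - 1) = 48095/437307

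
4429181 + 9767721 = 14196902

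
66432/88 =8304/11 = 754.91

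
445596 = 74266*6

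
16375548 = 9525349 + 6850199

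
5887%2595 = 697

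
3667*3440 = 12614480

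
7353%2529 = 2295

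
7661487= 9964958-2303471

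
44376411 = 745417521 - 701041110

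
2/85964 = 1/42982 = 0.00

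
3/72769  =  3/72769= 0.00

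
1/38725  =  1/38725   =  0.00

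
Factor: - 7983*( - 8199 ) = 3^4*887^1*911^1 = 65452617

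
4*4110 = 16440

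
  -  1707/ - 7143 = 569/2381 = 0.24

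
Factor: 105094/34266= 52547/17133 = 3^( - 1) * 11^1*17^1 * 281^1*5711^(  -  1)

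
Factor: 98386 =2^1 * 49193^1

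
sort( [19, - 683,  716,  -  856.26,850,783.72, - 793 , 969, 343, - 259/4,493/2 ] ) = [ - 856.26,  -  793, - 683, - 259/4,  19,493/2, 343,716, 783.72,  850, 969]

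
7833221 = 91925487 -84092266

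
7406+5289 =12695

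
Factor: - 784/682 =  - 2^3*7^2*11^( - 1 )*31^( - 1) =-  392/341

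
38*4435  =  168530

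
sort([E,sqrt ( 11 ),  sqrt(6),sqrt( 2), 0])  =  [0, sqrt(2) , sqrt ( 6), E, sqrt( 11)]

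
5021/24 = 5021/24 = 209.21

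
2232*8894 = 19851408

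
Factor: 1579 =1579^1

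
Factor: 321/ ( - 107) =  - 3^1=- 3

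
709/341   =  2 + 27/341= 2.08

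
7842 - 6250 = 1592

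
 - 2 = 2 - 4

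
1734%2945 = 1734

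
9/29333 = 9/29333= 0.00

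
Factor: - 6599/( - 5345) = 5^( -1 )*1069^( - 1)* 6599^1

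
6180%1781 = 837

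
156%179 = 156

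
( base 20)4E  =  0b1011110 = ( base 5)334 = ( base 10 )94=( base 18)54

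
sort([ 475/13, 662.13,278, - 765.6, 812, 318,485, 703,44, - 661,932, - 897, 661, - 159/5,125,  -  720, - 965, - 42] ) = [-965, - 897, - 765.6, - 720, -661, - 42 , - 159/5 , 475/13,44 , 125,278 , 318, 485,661,662.13,703,812,932 ]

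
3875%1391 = 1093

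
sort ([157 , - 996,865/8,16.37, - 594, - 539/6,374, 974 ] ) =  [ - 996,-594,-539/6,16.37,865/8,157, 374,974] 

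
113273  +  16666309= 16779582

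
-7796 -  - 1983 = -5813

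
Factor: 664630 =2^1*5^1*66463^1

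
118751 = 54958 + 63793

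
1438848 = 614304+824544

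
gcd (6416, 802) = 802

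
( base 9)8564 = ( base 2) 1100010010111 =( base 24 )am7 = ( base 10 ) 6295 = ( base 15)1CEA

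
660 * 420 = 277200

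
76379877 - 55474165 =20905712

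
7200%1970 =1290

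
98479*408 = 40179432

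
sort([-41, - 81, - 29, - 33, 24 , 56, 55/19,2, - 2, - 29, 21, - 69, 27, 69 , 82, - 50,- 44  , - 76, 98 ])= [ - 81, - 76,-69, - 50, - 44,  -  41,-33, - 29, - 29, -2,2,55/19, 21 , 24, 27, 56, 69,82,98 ] 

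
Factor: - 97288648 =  - 2^3*179^1*67939^1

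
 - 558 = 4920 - 5478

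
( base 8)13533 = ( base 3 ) 22012110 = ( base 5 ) 142404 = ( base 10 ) 5979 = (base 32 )5QR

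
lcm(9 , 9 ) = 9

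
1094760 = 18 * 60820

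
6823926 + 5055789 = 11879715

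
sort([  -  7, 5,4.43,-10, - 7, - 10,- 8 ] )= [-10 ,-10, -8 ,- 7, - 7,4.43, 5 ] 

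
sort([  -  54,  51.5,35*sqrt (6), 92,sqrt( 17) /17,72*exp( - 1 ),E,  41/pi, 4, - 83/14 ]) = [ - 54, - 83/14 , sqrt( 17 )/17, E,4,  41/pi, 72*exp(-1 )  ,  51.5, 35*sqrt( 6 ), 92]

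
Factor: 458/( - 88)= - 2^(-2 )*11^( - 1)*229^1= - 229/44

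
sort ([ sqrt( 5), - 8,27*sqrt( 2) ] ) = [-8  ,  sqrt( 5),27*sqrt( 2)] 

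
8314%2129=1927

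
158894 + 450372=609266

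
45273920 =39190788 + 6083132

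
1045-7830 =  - 6785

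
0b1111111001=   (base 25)1FH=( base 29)162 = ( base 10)1017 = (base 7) 2652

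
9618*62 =596316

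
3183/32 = 3183/32 = 99.47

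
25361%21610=3751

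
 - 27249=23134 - 50383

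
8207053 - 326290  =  7880763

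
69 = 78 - 9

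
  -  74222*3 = -222666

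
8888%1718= 298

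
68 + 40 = 108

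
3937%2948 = 989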